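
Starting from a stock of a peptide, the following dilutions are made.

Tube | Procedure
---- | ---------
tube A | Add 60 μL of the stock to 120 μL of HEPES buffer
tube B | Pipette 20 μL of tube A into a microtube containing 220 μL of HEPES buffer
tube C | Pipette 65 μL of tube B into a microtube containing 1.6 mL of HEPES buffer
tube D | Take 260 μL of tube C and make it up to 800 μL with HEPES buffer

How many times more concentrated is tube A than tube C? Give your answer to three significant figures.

Step 1: 60 μL + 120 μL = 180 μL total → factor 180/60 = 3
Step 2: 20 μL + 220 μL = 240 μL total → factor 240/20 = 12
Step 3: 65 μL + 1.6 mL = 1665 μL total → factor 1665/65 = 25.615
Dilution factor to tube A = 3; to tube C = 922.15
[tube A]/[tube C] = (factor to tube C)/(factor to tube A) = 922.15/3 = 307

307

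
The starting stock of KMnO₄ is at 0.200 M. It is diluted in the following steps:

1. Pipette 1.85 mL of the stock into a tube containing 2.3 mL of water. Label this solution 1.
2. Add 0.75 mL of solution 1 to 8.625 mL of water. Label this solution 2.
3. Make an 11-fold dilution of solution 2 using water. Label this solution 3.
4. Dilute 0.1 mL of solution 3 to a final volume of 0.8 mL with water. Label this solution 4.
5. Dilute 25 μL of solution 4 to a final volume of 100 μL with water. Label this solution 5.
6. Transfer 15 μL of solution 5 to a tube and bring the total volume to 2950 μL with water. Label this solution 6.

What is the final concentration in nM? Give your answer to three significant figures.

Step 1: 1.85 mL + 2.3 mL = 4.15 mL total → factor 4.15/1.85 = 2.2432
Step 2: 0.75 mL + 8.625 mL = 9.375 mL total → factor 9.375/0.75 = 12.5
Step 3: 11-fold → factor 11
Step 4: 0.1 mL brought to 0.8 mL → factor 0.8/0.1 = 8
Step 5: 25 μL brought to 100 μL → factor 100/25 = 4
Step 6: 15 μL brought to 2950 μL → factor 2950/15 = 196.67
Overall dilution factor = 2.2432 × 12.5 × 11 × 8 × 4 × 196.67 = 1.9412 × 10^6
Final = 0.200 M / 1.9412 × 10^6 = 1.030 × 10^-7 M = 103 nM

103 nM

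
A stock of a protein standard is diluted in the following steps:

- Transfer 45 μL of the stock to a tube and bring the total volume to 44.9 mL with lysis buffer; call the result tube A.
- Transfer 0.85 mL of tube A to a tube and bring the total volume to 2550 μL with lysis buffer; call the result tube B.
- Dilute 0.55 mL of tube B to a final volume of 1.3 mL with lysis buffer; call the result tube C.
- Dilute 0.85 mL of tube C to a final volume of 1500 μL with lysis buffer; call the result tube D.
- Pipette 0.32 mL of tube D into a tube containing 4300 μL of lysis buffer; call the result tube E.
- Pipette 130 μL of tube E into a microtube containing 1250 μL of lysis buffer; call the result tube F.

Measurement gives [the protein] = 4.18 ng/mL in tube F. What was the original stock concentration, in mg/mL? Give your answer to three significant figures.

8.00 mg/mL

Step 1: 45 μL brought to 44.9 mL → factor 44900/45 = 997.78
Step 2: 0.85 mL brought to 2550 μL → factor 2.55/0.85 = 3
Step 3: 0.55 mL brought to 1.3 mL → factor 1.3/0.55 = 2.3636
Step 4: 0.85 mL brought to 1500 μL → factor 1.5/0.85 = 1.7647
Step 5: 0.32 mL + 4300 μL = 4.62 mL total → factor 4.62/0.32 = 14.438
Step 6: 130 μL + 1250 μL = 1380 μL total → factor 1380/130 = 10.615
Overall dilution factor = 997.78 × 3 × 2.3636 × 1.7647 × 14.438 × 10.615 = 1.9135 × 10^6
Stock = 4.18 ng/mL × 1.9135 × 10^6 = 7.999 × 10^6 ng/mL = 8.00 mg/mL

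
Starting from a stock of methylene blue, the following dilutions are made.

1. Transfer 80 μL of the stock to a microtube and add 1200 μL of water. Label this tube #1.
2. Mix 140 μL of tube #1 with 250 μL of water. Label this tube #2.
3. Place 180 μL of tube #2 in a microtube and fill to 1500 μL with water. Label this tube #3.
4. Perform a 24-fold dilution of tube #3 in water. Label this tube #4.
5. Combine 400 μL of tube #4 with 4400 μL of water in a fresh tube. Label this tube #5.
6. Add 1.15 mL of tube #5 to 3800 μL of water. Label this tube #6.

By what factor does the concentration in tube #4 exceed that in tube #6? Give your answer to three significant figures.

Step 1: 80 μL + 1200 μL = 1280 μL total → factor 1280/80 = 16
Step 2: 140 μL + 250 μL = 390 μL total → factor 390/140 = 2.7857
Step 3: 180 μL brought to 1500 μL → factor 1500/180 = 8.3333
Step 4: 24-fold → factor 24
Step 5: 400 μL + 4400 μL = 4800 μL total → factor 4800/400 = 12
Step 6: 1.15 mL + 3800 μL = 4.95 mL total → factor 4.95/1.15 = 4.3043
Dilution factor to tube #4 = 8914.3; to tube #6 = 4.6044 × 10^5
[tube #4]/[tube #6] = (factor to tube #6)/(factor to tube #4) = 4.6044 × 10^5/8914.3 = 51.7

51.7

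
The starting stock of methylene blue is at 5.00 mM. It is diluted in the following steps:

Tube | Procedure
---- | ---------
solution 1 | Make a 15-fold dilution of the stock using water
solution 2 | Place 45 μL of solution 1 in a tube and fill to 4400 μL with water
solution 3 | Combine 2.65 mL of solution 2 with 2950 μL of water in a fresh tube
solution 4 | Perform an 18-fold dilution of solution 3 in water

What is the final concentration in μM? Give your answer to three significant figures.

0.0896 μM

Step 1: 15-fold → factor 15
Step 2: 45 μL brought to 4400 μL → factor 4400/45 = 97.778
Step 3: 2.65 mL + 2950 μL = 5.6 mL total → factor 5.6/2.65 = 2.1132
Step 4: 18-fold → factor 18
Overall dilution factor = 15 × 97.778 × 2.1132 × 18 = 55789
Final = 5.00 mM / 55789 = 8.962 × 10^-5 mM = 0.0896 μM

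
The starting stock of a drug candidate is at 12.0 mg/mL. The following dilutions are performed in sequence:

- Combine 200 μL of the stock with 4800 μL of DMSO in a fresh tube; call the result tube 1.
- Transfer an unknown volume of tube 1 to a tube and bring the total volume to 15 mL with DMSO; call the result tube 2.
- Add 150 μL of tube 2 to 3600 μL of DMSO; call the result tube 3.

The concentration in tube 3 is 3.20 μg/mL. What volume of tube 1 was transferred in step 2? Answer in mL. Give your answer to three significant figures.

2.50 mL

Step 1: 200 μL + 4800 μL = 5000 μL total → factor 5000/200 = 25
Step 2: v brought to 15 mL → factor = 15 mL/v
Step 3: 150 μL + 3600 μL = 3750 μL total → factor 3750/150 = 25
Product of known-step factors = 625
Overall factor = 12.0 mg/mL / (3.20 μg/mL) = 3750
Step-2 factor = 3750 / 625 = 6
v = 15 mL / 6 = 2.50 mL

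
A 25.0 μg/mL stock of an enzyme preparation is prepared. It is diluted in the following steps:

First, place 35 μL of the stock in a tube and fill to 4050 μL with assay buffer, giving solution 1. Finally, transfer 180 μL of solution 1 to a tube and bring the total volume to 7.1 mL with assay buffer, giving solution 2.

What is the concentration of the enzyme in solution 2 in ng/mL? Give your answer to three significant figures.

Step 1: 35 μL brought to 4050 μL → factor 4050/35 = 115.71
Step 2: 180 μL brought to 7.1 mL → factor 7100/180 = 39.444
Overall dilution factor = 115.71 × 39.444 = 4564.3
Final = 25.0 μg/mL / 4564.3 = 0.005477 μg/mL = 5.48 ng/mL

5.48 ng/mL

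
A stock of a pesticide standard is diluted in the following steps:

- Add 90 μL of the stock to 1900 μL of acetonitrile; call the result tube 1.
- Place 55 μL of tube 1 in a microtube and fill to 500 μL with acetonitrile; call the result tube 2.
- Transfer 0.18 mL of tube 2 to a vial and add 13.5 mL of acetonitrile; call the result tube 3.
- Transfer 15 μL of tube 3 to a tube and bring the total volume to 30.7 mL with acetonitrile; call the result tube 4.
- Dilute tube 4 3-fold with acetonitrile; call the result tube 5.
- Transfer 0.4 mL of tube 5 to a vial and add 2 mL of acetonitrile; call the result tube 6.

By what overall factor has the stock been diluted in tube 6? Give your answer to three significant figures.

Step 1: 90 μL + 1900 μL = 1990 μL total → factor 1990/90 = 22.111
Step 2: 55 μL brought to 500 μL → factor 500/55 = 9.0909
Step 3: 0.18 mL + 13.5 mL = 13.68 mL total → factor 13.68/0.18 = 76
Step 4: 15 μL brought to 30.7 mL → factor 30700/15 = 2046.7
Step 5: 3-fold → factor 3
Step 6: 0.4 mL + 2 mL = 2.4 mL total → factor 2.4/0.4 = 6
Overall dilution factor = 22.111 × 9.0909 × 76 × 2046.7 × 3 × 6 = 5.628 × 10^8

5.63 × 10^8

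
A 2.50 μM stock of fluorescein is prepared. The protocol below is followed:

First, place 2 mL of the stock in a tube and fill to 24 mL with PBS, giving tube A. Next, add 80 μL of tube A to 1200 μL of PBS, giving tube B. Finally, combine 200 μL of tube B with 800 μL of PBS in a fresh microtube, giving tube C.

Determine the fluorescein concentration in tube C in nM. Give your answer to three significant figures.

2.60 nM

Step 1: 2 mL brought to 24 mL → factor 24/2 = 12
Step 2: 80 μL + 1200 μL = 1280 μL total → factor 1280/80 = 16
Step 3: 200 μL + 800 μL = 1000 μL total → factor 1000/200 = 5
Overall dilution factor = 12 × 16 × 5 = 960
Final = 2.50 μM / 960 = 0.002604 μM = 2.60 nM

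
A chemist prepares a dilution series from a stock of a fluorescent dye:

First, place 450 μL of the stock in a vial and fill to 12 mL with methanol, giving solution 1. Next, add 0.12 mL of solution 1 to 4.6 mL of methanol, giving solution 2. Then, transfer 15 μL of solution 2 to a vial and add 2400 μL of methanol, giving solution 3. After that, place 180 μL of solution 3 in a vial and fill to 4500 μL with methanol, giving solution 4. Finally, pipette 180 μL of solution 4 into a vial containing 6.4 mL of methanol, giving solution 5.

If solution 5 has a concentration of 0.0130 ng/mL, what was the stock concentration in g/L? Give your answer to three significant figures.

2.01 g/L

Step 1: 450 μL brought to 12 mL → factor 12000/450 = 26.667
Step 2: 0.12 mL + 4.6 mL = 4.72 mL total → factor 4.72/0.12 = 39.333
Step 3: 15 μL + 2400 μL = 2415 μL total → factor 2415/15 = 161
Step 4: 180 μL brought to 4500 μL → factor 4500/180 = 25
Step 5: 180 μL + 6.4 mL = 6580 μL total → factor 6580/180 = 36.556
Overall dilution factor = 26.667 × 39.333 × 161 × 25 × 36.556 = 1.5433 × 10^8
Stock = 0.0130 ng/mL × 1.5433 × 10^8 = 2.006 × 10^6 ng/mL = 2.01 g/L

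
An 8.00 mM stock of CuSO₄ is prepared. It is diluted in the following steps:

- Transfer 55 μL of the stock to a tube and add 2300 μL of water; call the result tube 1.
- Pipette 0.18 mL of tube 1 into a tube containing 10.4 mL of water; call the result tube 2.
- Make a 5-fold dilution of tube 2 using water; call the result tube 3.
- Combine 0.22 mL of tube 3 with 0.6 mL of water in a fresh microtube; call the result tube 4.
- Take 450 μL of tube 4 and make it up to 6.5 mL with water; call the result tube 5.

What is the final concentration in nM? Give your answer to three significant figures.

Step 1: 55 μL + 2300 μL = 2355 μL total → factor 2355/55 = 42.818
Step 2: 0.18 mL + 10.4 mL = 10.58 mL total → factor 10.58/0.18 = 58.778
Step 3: 5-fold → factor 5
Step 4: 0.22 mL + 0.6 mL = 0.82 mL total → factor 0.82/0.22 = 3.7273
Step 5: 450 μL brought to 6.5 mL → factor 6500/450 = 14.444
Overall dilution factor = 42.818 × 58.778 × 5 × 3.7273 × 14.444 = 6.7749 × 10^5
Final = 8.00 mM / 6.7749 × 10^5 = 1.181 × 10^-5 mM = 11.8 nM

11.8 nM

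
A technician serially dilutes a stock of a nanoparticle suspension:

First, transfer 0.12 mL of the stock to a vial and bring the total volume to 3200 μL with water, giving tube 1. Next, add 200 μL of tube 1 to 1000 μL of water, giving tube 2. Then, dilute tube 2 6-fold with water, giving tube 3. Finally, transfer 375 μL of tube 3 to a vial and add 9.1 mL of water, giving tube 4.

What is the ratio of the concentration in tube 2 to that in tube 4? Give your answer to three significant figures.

Step 1: 0.12 mL brought to 3200 μL → factor 3.2/0.12 = 26.667
Step 2: 200 μL + 1000 μL = 1200 μL total → factor 1200/200 = 6
Step 3: 6-fold → factor 6
Step 4: 375 μL + 9.1 mL = 9475 μL total → factor 9475/375 = 25.267
Dilution factor to tube 2 = 160; to tube 4 = 24256
[tube 2]/[tube 4] = (factor to tube 4)/(factor to tube 2) = 24256/160 = 152

152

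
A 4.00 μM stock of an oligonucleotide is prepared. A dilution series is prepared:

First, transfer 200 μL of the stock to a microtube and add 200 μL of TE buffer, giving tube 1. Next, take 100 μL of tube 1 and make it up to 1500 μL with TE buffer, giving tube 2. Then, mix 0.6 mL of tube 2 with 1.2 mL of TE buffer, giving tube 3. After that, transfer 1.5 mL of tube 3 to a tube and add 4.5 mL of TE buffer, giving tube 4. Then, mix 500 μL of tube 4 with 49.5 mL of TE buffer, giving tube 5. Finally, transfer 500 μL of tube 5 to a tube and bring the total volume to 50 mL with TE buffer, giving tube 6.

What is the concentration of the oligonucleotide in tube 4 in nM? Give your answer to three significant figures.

11.1 nM

Step 1: 200 μL + 200 μL = 400 μL total → factor 400/200 = 2
Step 2: 100 μL brought to 1500 μL → factor 1500/100 = 15
Step 3: 0.6 mL + 1.2 mL = 1.8 mL total → factor 1.8/0.6 = 3
Step 4: 1.5 mL + 4.5 mL = 6 mL total → factor 6/1.5 = 4
Dilution factor through tube 4 = 2 × 15 × 3 × 4 = 360
[tube 4] = 4.00 μM / 360 = 0.01111 μM = 11.1 nM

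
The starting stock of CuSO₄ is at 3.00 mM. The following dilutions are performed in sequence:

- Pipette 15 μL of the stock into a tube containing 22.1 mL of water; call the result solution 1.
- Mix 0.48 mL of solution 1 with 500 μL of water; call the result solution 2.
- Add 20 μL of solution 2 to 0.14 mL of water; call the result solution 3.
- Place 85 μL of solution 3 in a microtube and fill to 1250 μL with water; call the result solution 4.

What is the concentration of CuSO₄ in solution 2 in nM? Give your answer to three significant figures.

997 nM

Step 1: 15 μL + 22.1 mL = 22115 μL total → factor 22115/15 = 1474.3
Step 2: 0.48 mL + 500 μL = 0.98 mL total → factor 0.98/0.48 = 2.0417
Dilution factor through solution 2 = 1474.3 × 2.0417 = 3010.1
[solution 2] = 3.00 mM / 3010.1 = 0.0009966 mM = 997 nM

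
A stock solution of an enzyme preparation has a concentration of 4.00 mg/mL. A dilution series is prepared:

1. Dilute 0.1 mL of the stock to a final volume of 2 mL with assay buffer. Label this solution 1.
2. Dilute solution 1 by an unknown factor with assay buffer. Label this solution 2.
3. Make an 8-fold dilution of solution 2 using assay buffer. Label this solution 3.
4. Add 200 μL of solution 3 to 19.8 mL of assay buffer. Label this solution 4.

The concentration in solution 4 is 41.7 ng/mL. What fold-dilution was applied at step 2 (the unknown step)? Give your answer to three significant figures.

6.00-fold

Step 1: 0.1 mL brought to 2 mL → factor 2/0.1 = 20
Step 2: unknown factor x
Step 3: 8-fold → factor 8
Step 4: 200 μL + 19.8 mL = 20000 μL total → factor 20000/200 = 100
Product of known-step factors = 16000
Overall factor = 4.00 mg/mL / (41.7 ng/mL) = 95923
x = 95923 / 16000 = 6.00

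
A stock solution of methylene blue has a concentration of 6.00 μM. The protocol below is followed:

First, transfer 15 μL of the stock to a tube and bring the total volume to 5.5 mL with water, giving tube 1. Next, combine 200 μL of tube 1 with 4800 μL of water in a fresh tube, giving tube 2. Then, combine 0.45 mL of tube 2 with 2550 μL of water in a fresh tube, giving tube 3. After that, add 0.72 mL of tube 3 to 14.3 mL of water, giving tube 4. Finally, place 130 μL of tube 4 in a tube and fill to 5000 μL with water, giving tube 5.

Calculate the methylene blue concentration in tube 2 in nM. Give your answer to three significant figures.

Step 1: 15 μL brought to 5.5 mL → factor 5500/15 = 366.67
Step 2: 200 μL + 4800 μL = 5000 μL total → factor 5000/200 = 25
Dilution factor through tube 2 = 366.67 × 25 = 9166.7
[tube 2] = 6.00 μM / 9166.7 = 0.0006545 μM = 0.655 nM

0.655 nM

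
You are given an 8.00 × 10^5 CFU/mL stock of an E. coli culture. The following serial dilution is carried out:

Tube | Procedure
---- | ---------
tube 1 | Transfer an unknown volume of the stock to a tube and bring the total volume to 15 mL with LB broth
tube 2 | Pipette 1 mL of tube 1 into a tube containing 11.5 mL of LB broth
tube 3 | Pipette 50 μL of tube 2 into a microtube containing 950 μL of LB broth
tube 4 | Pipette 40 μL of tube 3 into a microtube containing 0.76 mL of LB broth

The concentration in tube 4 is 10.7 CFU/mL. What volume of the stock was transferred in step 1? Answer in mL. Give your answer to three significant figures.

Step 1: v brought to 15 mL → factor = 15 mL/v
Step 2: 1 mL + 11.5 mL = 12.5 mL total → factor 12.5/1 = 12.5
Step 3: 50 μL + 950 μL = 1000 μL total → factor 1000/50 = 20
Step 4: 40 μL + 0.76 mL = 800 μL total → factor 800/40 = 20
Product of known-step factors = 5000
Overall factor = 8.00 × 10^5 CFU/mL / (10.7 CFU/mL) = 74766
Step-1 factor = 74766 / 5000 = 14.953
v = 15 mL / 14.953 = 1.00 mL

1.00 mL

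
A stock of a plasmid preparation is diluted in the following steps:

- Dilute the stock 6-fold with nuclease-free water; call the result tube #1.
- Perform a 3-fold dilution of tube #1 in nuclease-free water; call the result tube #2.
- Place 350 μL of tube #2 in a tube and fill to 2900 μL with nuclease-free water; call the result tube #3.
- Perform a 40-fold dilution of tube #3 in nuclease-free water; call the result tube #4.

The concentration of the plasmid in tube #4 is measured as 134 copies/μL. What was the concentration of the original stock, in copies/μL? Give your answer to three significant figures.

Step 1: 6-fold → factor 6
Step 2: 3-fold → factor 3
Step 3: 350 μL brought to 2900 μL → factor 2900/350 = 8.2857
Step 4: 40-fold → factor 40
Overall dilution factor = 6 × 3 × 8.2857 × 40 = 5965.7
Stock = 134 copies/μL × 5965.7 = 7.99 × 10^5 copies/μL

7.99 × 10^5 copies/μL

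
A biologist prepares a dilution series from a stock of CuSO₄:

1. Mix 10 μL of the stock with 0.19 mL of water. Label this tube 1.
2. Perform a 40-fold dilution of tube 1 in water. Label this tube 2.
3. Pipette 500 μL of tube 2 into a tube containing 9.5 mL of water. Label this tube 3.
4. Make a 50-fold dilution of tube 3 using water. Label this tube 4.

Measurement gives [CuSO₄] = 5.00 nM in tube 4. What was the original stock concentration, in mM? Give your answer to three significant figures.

4.00 mM

Step 1: 10 μL + 0.19 mL = 200 μL total → factor 200/10 = 20
Step 2: 40-fold → factor 40
Step 3: 500 μL + 9.5 mL = 10000 μL total → factor 10000/500 = 20
Step 4: 50-fold → factor 50
Overall dilution factor = 20 × 40 × 20 × 50 = 8 × 10^5
Stock = 5.00 nM × 8 × 10^5 = 4.000 × 10^6 nM = 4.00 mM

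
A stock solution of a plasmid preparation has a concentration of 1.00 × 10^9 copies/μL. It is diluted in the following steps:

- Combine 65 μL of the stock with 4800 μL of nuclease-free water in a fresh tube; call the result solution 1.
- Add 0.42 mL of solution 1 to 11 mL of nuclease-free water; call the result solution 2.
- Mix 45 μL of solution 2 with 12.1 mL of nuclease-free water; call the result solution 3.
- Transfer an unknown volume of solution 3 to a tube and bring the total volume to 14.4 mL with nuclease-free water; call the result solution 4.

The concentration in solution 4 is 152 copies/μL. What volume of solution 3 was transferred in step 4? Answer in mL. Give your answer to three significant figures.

Step 1: 65 μL + 4800 μL = 4865 μL total → factor 4865/65 = 74.846
Step 2: 0.42 mL + 11 mL = 11.42 mL total → factor 11.42/0.42 = 27.19
Step 3: 45 μL + 12.1 mL = 12145 μL total → factor 12145/45 = 269.89
Step 4: v brought to 14.4 mL → factor = 14.4 mL/v
Product of known-step factors = 5.4925 × 10^5
Overall factor = 1.00 × 10^9 copies/μL / (152 copies/μL) = 6.5789 × 10^6
Step-4 factor = 6.5789 × 10^6 / 5.4925 × 10^5 = 11.978
v = 14.4 mL / 11.978 = 1.20 mL

1.20 mL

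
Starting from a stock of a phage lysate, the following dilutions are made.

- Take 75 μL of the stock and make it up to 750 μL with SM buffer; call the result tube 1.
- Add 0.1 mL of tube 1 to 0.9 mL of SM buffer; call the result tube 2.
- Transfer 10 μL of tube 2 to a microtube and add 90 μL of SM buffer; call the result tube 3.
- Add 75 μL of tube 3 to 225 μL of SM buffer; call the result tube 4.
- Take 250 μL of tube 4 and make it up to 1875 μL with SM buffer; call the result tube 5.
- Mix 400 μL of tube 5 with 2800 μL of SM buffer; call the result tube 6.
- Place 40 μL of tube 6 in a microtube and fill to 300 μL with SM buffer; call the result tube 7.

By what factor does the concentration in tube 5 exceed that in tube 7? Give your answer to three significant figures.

60.0

Step 1: 75 μL brought to 750 μL → factor 750/75 = 10
Step 2: 0.1 mL + 0.9 mL = 1 mL total → factor 1/0.1 = 10
Step 3: 10 μL + 90 μL = 100 μL total → factor 100/10 = 10
Step 4: 75 μL + 225 μL = 300 μL total → factor 300/75 = 4
Step 5: 250 μL brought to 1875 μL → factor 1875/250 = 7.5
Step 6: 400 μL + 2800 μL = 3200 μL total → factor 3200/400 = 8
Step 7: 40 μL brought to 300 μL → factor 300/40 = 7.5
Dilution factor to tube 5 = 30000; to tube 7 = 1.8 × 10^6
[tube 5]/[tube 7] = (factor to tube 7)/(factor to tube 5) = 1.8 × 10^6/30000 = 60.0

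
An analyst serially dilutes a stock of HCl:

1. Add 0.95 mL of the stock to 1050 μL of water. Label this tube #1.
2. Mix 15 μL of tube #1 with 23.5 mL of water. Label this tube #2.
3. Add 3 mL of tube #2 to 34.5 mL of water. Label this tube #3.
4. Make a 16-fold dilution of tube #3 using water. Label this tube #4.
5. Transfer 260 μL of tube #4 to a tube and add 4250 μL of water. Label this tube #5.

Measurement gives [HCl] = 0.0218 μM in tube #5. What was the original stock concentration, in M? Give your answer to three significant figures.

Step 1: 0.95 mL + 1050 μL = 2 mL total → factor 2/0.95 = 2.1053
Step 2: 15 μL + 23.5 mL = 23515 μL total → factor 23515/15 = 1567.7
Step 3: 3 mL + 34.5 mL = 37.5 mL total → factor 37.5/3 = 12.5
Step 4: 16-fold → factor 16
Step 5: 260 μL + 4250 μL = 4510 μL total → factor 4510/260 = 17.346
Overall dilution factor = 2.1053 × 1567.7 × 12.5 × 16 × 17.346 = 1.145 × 10^7
Stock = 0.0218 μM × 1.145 × 10^7 = 2.496 × 10^5 μM = 0.250 M

0.250 M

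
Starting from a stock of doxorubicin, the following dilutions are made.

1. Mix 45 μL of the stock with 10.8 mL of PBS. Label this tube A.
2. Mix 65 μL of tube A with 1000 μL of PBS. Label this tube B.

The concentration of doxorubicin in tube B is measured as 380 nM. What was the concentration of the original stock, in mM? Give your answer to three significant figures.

1.50 mM

Step 1: 45 μL + 10.8 mL = 10845 μL total → factor 10845/45 = 241
Step 2: 65 μL + 1000 μL = 1065 μL total → factor 1065/65 = 16.385
Overall dilution factor = 241 × 16.385 = 3948.7
Stock = 380 nM × 3948.7 = 1.501 × 10^6 nM = 1.50 mM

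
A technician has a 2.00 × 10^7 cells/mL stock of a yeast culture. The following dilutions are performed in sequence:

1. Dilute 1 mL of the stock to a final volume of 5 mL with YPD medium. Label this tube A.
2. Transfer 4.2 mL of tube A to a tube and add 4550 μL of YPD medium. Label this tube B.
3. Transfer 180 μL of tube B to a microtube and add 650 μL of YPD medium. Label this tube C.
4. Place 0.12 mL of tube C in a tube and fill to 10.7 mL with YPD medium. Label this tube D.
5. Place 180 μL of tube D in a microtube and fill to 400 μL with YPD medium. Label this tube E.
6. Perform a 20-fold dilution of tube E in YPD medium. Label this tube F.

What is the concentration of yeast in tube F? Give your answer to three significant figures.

105 cells/mL

Step 1: 1 mL brought to 5 mL → factor 5/1 = 5
Step 2: 4.2 mL + 4550 μL = 8.75 mL total → factor 8.75/4.2 = 2.0833
Step 3: 180 μL + 650 μL = 830 μL total → factor 830/180 = 4.6111
Step 4: 0.12 mL brought to 10.7 mL → factor 10.7/0.12 = 89.167
Step 5: 180 μL brought to 400 μL → factor 400/180 = 2.2222
Step 6: 20-fold → factor 20
Overall dilution factor = 5 × 2.0833 × 4.6111 × 89.167 × 2.2222 × 20 = 1.9035 × 10^5
Final = 2.00 × 10^7 cells/mL / 1.9035 × 10^5 = 105 cells/mL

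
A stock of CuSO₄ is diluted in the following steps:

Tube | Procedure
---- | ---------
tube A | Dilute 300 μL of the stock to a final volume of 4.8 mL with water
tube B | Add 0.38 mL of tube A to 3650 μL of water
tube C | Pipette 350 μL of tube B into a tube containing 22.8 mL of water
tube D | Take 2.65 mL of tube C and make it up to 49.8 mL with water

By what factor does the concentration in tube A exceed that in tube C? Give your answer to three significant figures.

701

Step 1: 300 μL brought to 4.8 mL → factor 4800/300 = 16
Step 2: 0.38 mL + 3650 μL = 4.03 mL total → factor 4.03/0.38 = 10.605
Step 3: 350 μL + 22.8 mL = 23150 μL total → factor 23150/350 = 66.143
Dilution factor to tube A = 16; to tube C = 11223
[tube A]/[tube C] = (factor to tube C)/(factor to tube A) = 11223/16 = 701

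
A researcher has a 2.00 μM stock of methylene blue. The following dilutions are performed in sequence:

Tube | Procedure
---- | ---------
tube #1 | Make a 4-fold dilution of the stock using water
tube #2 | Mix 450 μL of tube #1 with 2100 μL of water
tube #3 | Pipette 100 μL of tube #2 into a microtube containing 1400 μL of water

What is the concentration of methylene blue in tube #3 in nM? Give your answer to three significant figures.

Step 1: 4-fold → factor 4
Step 2: 450 μL + 2100 μL = 2550 μL total → factor 2550/450 = 5.6667
Step 3: 100 μL + 1400 μL = 1500 μL total → factor 1500/100 = 15
Overall dilution factor = 4 × 5.6667 × 15 = 340
Final = 2.00 μM / 340 = 0.005882 μM = 5.88 nM

5.88 nM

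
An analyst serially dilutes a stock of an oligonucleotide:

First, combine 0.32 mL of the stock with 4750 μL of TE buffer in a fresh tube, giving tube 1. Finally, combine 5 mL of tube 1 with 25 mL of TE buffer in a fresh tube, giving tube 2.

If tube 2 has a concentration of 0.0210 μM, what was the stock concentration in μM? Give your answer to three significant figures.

Step 1: 0.32 mL + 4750 μL = 5.07 mL total → factor 5.07/0.32 = 15.844
Step 2: 5 mL + 25 mL = 30 mL total → factor 30/5 = 6
Overall dilution factor = 15.844 × 6 = 95.062
Stock = 0.0210 μM × 95.062 = 2.00 μM

2.00 μM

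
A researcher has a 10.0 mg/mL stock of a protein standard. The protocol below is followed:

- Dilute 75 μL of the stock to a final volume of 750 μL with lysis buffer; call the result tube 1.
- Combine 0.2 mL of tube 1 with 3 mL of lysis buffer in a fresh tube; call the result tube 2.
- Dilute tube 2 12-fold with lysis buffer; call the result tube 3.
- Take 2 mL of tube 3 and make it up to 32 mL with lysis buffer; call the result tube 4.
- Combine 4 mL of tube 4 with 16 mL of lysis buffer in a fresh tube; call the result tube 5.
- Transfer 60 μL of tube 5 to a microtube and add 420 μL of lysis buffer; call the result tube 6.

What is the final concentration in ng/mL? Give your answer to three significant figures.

Step 1: 75 μL brought to 750 μL → factor 750/75 = 10
Step 2: 0.2 mL + 3 mL = 3.2 mL total → factor 3.2/0.2 = 16
Step 3: 12-fold → factor 12
Step 4: 2 mL brought to 32 mL → factor 32/2 = 16
Step 5: 4 mL + 16 mL = 20 mL total → factor 20/4 = 5
Step 6: 60 μL + 420 μL = 480 μL total → factor 480/60 = 8
Overall dilution factor = 10 × 16 × 12 × 16 × 5 × 8 = 1.2288 × 10^6
Final = 10.0 mg/mL / 1.2288 × 10^6 = 8.138 × 10^-6 mg/mL = 8.14 ng/mL

8.14 ng/mL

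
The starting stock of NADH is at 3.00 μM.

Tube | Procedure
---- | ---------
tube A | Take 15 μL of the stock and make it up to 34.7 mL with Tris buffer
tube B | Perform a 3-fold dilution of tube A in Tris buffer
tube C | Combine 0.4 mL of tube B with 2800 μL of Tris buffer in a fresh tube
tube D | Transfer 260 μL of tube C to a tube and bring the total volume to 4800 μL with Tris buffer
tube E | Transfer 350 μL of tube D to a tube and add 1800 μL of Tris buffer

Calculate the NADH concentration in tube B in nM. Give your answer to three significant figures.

Step 1: 15 μL brought to 34.7 mL → factor 34700/15 = 2313.3
Step 2: 3-fold → factor 3
Dilution factor through tube B = 2313.3 × 3 = 6940
[tube B] = 3.00 μM / 6940 = 0.0004323 μM = 0.432 nM

0.432 nM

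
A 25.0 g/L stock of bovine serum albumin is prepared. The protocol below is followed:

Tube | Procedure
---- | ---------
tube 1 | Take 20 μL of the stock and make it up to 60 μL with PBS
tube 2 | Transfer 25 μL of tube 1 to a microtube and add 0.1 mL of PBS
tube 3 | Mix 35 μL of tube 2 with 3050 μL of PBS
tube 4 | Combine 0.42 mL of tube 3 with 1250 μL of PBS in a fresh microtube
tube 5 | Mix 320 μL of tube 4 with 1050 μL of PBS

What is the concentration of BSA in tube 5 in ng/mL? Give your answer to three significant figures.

Step 1: 20 μL brought to 60 μL → factor 60/20 = 3
Step 2: 25 μL + 0.1 mL = 125 μL total → factor 125/25 = 5
Step 3: 35 μL + 3050 μL = 3085 μL total → factor 3085/35 = 88.143
Step 4: 0.42 mL + 1250 μL = 1.67 mL total → factor 1.67/0.42 = 3.9762
Step 5: 320 μL + 1050 μL = 1370 μL total → factor 1370/320 = 4.2812
Overall dilution factor = 3 × 5 × 88.143 × 3.9762 × 4.2812 = 22507
Final = 25.0 g/L / 22507 = 0.001111 g/L = 1.11 × 10^3 ng/mL

1.11 × 10^3 ng/mL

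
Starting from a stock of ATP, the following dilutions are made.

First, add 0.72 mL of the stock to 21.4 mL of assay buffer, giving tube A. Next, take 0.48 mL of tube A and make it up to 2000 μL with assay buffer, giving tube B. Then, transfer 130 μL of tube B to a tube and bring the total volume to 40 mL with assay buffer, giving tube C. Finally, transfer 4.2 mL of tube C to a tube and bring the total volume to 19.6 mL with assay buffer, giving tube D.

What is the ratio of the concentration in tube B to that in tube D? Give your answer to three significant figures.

1.44 × 10^3

Step 1: 0.72 mL + 21.4 mL = 22.12 mL total → factor 22.12/0.72 = 30.722
Step 2: 0.48 mL brought to 2000 μL → factor 2/0.48 = 4.1667
Step 3: 130 μL brought to 40 mL → factor 40000/130 = 307.69
Step 4: 4.2 mL brought to 19.6 mL → factor 19.6/4.2 = 4.6667
Dilution factor to tube B = 128.01; to tube D = 1.8381 × 10^5
[tube B]/[tube D] = (factor to tube D)/(factor to tube B) = 1.8381 × 10^5/128.01 = 1.44 × 10^3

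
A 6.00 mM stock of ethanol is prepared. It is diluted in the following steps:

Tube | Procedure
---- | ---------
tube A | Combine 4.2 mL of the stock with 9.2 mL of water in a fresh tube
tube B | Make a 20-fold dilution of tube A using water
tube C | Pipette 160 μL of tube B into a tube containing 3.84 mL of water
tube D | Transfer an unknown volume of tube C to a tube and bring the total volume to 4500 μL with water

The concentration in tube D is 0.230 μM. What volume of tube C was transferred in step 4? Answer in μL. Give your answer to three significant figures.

275 μL

Step 1: 4.2 mL + 9.2 mL = 13.4 mL total → factor 13.4/4.2 = 3.1905
Step 2: 20-fold → factor 20
Step 3: 160 μL + 3.84 mL = 4000 μL total → factor 4000/160 = 25
Step 4: v brought to 4500 μL → factor = 4500 μL/v
Product of known-step factors = 1595.2
Overall factor = 6.00 mM / (0.230 μM) = 26087
Step-4 factor = 26087 / 1595.2 = 16.353
v = 4500 μL / 16.353 = 275 μL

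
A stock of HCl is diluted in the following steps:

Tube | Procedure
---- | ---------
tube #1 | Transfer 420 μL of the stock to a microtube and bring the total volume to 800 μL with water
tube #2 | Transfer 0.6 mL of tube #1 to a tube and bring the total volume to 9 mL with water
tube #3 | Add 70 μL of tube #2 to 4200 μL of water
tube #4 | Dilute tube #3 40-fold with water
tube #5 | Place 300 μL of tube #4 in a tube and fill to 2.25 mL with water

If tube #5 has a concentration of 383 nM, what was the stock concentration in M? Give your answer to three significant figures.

0.200 M

Step 1: 420 μL brought to 800 μL → factor 800/420 = 1.9048
Step 2: 0.6 mL brought to 9 mL → factor 9/0.6 = 15
Step 3: 70 μL + 4200 μL = 4270 μL total → factor 4270/70 = 61
Step 4: 40-fold → factor 40
Step 5: 300 μL brought to 2.25 mL → factor 2250/300 = 7.5
Overall dilution factor = 1.9048 × 15 × 61 × 40 × 7.5 = 5.2286 × 10^5
Stock = 383 nM × 5.2286 × 10^5 = 2.003 × 10^8 nM = 0.200 M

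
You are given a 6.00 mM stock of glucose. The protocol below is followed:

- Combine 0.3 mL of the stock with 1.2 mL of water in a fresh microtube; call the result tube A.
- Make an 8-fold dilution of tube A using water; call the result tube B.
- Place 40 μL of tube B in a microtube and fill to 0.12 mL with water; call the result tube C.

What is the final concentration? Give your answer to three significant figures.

Step 1: 0.3 mL + 1.2 mL = 1.5 mL total → factor 1.5/0.3 = 5
Step 2: 8-fold → factor 8
Step 3: 40 μL brought to 0.12 mL → factor 120/40 = 3
Overall dilution factor = 5 × 8 × 3 = 120
Final = 6.00 mM / 120 = 0.0500 mM

0.0500 mM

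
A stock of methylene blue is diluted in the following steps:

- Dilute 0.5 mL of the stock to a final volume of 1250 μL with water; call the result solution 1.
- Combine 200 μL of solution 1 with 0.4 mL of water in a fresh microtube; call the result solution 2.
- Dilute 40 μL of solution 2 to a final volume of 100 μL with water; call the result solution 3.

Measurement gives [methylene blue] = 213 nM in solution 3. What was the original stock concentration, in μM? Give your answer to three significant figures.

3.99 μM

Step 1: 0.5 mL brought to 1250 μL → factor 1.25/0.5 = 2.5
Step 2: 200 μL + 0.4 mL = 600 μL total → factor 600/200 = 3
Step 3: 40 μL brought to 100 μL → factor 100/40 = 2.5
Overall dilution factor = 2.5 × 3 × 2.5 = 18.75
Stock = 213 nM × 18.75 = 3994 nM = 3.99 μM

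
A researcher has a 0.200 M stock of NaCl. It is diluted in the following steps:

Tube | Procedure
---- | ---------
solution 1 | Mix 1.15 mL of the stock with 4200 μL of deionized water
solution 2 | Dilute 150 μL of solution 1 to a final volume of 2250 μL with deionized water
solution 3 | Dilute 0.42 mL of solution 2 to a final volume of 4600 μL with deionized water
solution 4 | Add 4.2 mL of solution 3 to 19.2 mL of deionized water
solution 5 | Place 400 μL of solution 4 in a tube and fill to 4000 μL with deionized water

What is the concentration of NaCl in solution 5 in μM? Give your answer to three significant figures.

4.70 μM

Step 1: 1.15 mL + 4200 μL = 5.35 mL total → factor 5.35/1.15 = 4.6522
Step 2: 150 μL brought to 2250 μL → factor 2250/150 = 15
Step 3: 0.42 mL brought to 4600 μL → factor 4.6/0.42 = 10.952
Step 4: 4.2 mL + 19.2 mL = 23.4 mL total → factor 23.4/4.2 = 5.5714
Step 5: 400 μL brought to 4000 μL → factor 4000/400 = 10
Overall dilution factor = 4.6522 × 15 × 10.952 × 5.5714 × 10 = 42582
Final = 0.200 M / 42582 = 4.697 × 10^-6 M = 4.70 μM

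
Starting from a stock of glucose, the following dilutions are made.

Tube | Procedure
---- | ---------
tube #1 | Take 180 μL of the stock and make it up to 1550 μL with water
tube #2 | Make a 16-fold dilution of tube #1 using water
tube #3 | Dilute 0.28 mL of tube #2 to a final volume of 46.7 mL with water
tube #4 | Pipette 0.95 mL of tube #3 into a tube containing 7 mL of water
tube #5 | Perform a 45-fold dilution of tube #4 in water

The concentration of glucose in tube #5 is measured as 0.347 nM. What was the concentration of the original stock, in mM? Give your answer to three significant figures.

Step 1: 180 μL brought to 1550 μL → factor 1550/180 = 8.6111
Step 2: 16-fold → factor 16
Step 3: 0.28 mL brought to 46.7 mL → factor 46.7/0.28 = 166.79
Step 4: 0.95 mL + 7 mL = 7.95 mL total → factor 7.95/0.95 = 8.3684
Step 5: 45-fold → factor 45
Overall dilution factor = 8.6111 × 16 × 166.79 × 8.3684 × 45 = 8.6535 × 10^6
Stock = 0.347 nM × 8.6535 × 10^6 = 3.003 × 10^6 nM = 3.00 mM

3.00 mM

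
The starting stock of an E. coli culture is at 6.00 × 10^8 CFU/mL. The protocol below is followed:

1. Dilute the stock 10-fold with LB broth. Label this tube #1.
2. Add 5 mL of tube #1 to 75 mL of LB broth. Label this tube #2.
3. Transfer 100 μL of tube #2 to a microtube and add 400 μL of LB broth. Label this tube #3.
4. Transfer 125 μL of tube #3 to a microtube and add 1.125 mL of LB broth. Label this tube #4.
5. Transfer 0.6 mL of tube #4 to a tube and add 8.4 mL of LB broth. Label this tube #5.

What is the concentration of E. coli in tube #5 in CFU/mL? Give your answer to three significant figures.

5.00 × 10^3 CFU/mL

Step 1: 10-fold → factor 10
Step 2: 5 mL + 75 mL = 80 mL total → factor 80/5 = 16
Step 3: 100 μL + 400 μL = 500 μL total → factor 500/100 = 5
Step 4: 125 μL + 1.125 mL = 1250 μL total → factor 1250/125 = 10
Step 5: 0.6 mL + 8.4 mL = 9 mL total → factor 9/0.6 = 15
Overall dilution factor = 10 × 16 × 5 × 10 × 15 = 1.2 × 10^5
Final = 6.00 × 10^8 CFU/mL / 1.2 × 10^5 = 5.00 × 10^3 CFU/mL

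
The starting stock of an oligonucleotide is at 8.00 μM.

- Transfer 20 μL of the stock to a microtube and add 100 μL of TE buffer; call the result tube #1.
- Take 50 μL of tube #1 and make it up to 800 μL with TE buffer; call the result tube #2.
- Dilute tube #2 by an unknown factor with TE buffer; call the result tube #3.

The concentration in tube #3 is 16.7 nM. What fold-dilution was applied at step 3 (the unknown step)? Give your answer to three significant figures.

4.99-fold

Step 1: 20 μL + 100 μL = 120 μL total → factor 120/20 = 6
Step 2: 50 μL brought to 800 μL → factor 800/50 = 16
Step 3: unknown factor x
Product of known-step factors = 96
Overall factor = 8.00 μM / (16.7 nM) = 479.04
x = 479.04 / 96 = 4.99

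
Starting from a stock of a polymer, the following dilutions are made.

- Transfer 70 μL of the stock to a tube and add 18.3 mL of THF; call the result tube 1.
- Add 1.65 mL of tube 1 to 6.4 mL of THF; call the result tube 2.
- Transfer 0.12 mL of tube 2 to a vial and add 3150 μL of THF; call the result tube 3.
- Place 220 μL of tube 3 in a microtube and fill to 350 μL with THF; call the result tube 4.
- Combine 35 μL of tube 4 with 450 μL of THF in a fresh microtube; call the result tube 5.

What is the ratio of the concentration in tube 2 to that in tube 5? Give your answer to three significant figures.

Step 1: 70 μL + 18.3 mL = 18370 μL total → factor 18370/70 = 262.43
Step 2: 1.65 mL + 6.4 mL = 8.05 mL total → factor 8.05/1.65 = 4.8788
Step 3: 0.12 mL + 3150 μL = 3.27 mL total → factor 3.27/0.12 = 27.25
Step 4: 220 μL brought to 350 μL → factor 350/220 = 1.5909
Step 5: 35 μL + 450 μL = 485 μL total → factor 485/35 = 13.857
Dilution factor to tube 2 = 1280.3; to tube 5 = 7.6915 × 10^5
[tube 2]/[tube 5] = (factor to tube 5)/(factor to tube 2) = 7.6915 × 10^5/1280.3 = 601

601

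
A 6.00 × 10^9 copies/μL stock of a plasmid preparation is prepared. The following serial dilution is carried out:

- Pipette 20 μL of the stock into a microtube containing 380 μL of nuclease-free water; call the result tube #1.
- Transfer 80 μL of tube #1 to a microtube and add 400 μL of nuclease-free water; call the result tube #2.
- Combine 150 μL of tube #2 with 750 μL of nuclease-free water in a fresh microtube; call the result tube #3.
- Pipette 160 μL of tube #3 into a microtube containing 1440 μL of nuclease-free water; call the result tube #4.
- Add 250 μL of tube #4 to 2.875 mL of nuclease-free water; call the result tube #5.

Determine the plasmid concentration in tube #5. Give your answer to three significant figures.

6.67 × 10^4 copies/μL

Step 1: 20 μL + 380 μL = 400 μL total → factor 400/20 = 20
Step 2: 80 μL + 400 μL = 480 μL total → factor 480/80 = 6
Step 3: 150 μL + 750 μL = 900 μL total → factor 900/150 = 6
Step 4: 160 μL + 1440 μL = 1600 μL total → factor 1600/160 = 10
Step 5: 250 μL + 2.875 mL = 3125 μL total → factor 3125/250 = 12.5
Overall dilution factor = 20 × 6 × 6 × 10 × 12.5 = 90000
Final = 6.00 × 10^9 copies/μL / 90000 = 6.67 × 10^4 copies/μL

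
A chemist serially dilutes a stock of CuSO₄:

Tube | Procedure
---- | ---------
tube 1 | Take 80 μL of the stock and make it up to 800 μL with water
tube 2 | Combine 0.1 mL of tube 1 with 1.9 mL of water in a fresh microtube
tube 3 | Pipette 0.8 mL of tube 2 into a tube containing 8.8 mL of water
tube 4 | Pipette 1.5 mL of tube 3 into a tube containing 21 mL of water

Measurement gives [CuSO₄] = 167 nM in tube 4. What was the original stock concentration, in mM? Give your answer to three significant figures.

Step 1: 80 μL brought to 800 μL → factor 800/80 = 10
Step 2: 0.1 mL + 1.9 mL = 2 mL total → factor 2/0.1 = 20
Step 3: 0.8 mL + 8.8 mL = 9.6 mL total → factor 9.6/0.8 = 12
Step 4: 1.5 mL + 21 mL = 22.5 mL total → factor 22.5/1.5 = 15
Overall dilution factor = 10 × 20 × 12 × 15 = 36000
Stock = 167 nM × 36000 = 6.012 × 10^6 nM = 6.01 mM

6.01 mM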